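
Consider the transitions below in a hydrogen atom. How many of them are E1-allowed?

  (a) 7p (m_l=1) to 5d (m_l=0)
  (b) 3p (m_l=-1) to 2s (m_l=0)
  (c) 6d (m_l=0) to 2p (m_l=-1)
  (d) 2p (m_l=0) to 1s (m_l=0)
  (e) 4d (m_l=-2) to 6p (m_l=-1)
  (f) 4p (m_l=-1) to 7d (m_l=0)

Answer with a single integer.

6

(a) allowed
(b) allowed
(c) allowed
(d) allowed
(e) allowed
(f) allowed
Total allowed: 6 of 6.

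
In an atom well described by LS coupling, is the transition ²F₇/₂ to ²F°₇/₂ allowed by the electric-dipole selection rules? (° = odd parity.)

allowed

ΔS = 0: S: 1/2 → 1/2 — passes.
ΔL = 0, ±1 (not L=0↔0): L: 3 → 3, ΔL = +0 — passes.
Parity must change: even → odd — passes.
ΔJ = 0, ±1 (not J=0↔0): J: 7/2 → 7/2, ΔJ = +0 — passes.
All four E1 rules are satisfied.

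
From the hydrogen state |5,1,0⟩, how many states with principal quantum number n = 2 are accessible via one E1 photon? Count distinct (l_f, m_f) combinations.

1

E1 requires Δl = ±1, so l_f ∈ {0, 2}; with 0 ≤ l_f ≤ n_f−1 = 1, the allowed l_f values are {0}.
For l_f = 0: m_f ∈ {m_i−1, m_i, m_i+1} ∩ [−0, 0] = {0} → 1 state.
Total: 1.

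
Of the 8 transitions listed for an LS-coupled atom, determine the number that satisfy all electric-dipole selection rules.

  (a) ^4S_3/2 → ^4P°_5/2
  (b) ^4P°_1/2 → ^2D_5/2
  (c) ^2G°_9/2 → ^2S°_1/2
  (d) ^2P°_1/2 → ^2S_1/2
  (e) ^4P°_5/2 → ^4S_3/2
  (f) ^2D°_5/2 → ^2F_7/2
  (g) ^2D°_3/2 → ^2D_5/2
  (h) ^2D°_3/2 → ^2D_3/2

6

(a) allowed
(b) forbidden (ΔS, ΔJ fail)
(c) forbidden (parity, ΔL, ΔJ fail)
(d) allowed
(e) allowed
(f) allowed
(g) allowed
(h) allowed
Total allowed: 6 of 8.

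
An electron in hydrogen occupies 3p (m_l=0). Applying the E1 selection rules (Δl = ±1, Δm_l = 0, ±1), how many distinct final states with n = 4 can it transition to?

E1 requires Δl = ±1, so l_f ∈ {0, 2}; with 0 ≤ l_f ≤ n_f−1 = 3, the allowed l_f values are {0, 2}.
For l_f = 0: m_f ∈ {m_i−1, m_i, m_i+1} ∩ [−0, 0] = {0} → 1 state.
For l_f = 2: m_f ∈ {m_i−1, m_i, m_i+1} ∩ [−2, 2] = {-1, 0, 1} → 3 states.
Total: 4.

4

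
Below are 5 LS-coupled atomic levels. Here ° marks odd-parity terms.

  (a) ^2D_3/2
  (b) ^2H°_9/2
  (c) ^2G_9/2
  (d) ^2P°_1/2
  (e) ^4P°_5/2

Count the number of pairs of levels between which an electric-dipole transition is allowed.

2

(a)–(b): forbidden (ΔL, ΔJ).
(a)–(c): forbidden (parity, ΔL, ΔJ).
(a)–(d): allowed.
(a)–(e): forbidden (ΔS).
(b)–(c): allowed.
(b)–(d): forbidden (parity, ΔL, ΔJ).
(b)–(e): forbidden (parity, ΔS, ΔL, ΔJ).
(c)–(d): forbidden (ΔL, ΔJ).
(c)–(e): forbidden (ΔS, ΔL, ΔJ).
(d)–(e): forbidden (parity, ΔS, ΔJ).
Allowed pairs: 2 of 10.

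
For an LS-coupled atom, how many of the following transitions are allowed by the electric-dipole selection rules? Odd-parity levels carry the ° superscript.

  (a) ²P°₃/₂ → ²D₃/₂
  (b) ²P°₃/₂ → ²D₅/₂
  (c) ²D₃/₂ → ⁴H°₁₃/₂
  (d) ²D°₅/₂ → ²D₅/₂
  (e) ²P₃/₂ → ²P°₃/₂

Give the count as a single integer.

4

(a) allowed
(b) allowed
(c) forbidden (ΔS, ΔL, ΔJ fail)
(d) allowed
(e) allowed
Total allowed: 4 of 5.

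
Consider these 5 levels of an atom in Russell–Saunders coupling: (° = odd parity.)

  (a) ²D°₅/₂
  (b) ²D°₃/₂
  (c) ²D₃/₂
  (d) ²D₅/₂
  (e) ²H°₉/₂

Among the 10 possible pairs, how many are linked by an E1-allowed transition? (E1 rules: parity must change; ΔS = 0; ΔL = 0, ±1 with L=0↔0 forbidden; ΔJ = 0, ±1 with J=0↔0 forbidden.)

(a)–(b): forbidden (parity).
(a)–(c): allowed.
(a)–(d): allowed.
(a)–(e): forbidden (parity, ΔL, ΔJ).
(b)–(c): allowed.
(b)–(d): allowed.
(b)–(e): forbidden (parity, ΔL, ΔJ).
(c)–(d): forbidden (parity).
(c)–(e): forbidden (ΔL, ΔJ).
(d)–(e): forbidden (ΔL, ΔJ).
Allowed pairs: 4 of 10.

4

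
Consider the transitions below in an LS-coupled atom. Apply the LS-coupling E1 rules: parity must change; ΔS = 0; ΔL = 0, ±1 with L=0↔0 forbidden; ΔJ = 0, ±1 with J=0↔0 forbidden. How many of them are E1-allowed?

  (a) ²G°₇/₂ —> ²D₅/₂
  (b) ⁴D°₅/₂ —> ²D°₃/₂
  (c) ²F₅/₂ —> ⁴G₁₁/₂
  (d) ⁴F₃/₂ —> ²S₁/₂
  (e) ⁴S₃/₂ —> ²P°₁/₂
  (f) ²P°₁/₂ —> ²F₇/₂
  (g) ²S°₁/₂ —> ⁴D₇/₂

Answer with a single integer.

0

(a) forbidden (ΔL fails)
(b) forbidden (parity, ΔS fail)
(c) forbidden (parity, ΔS, ΔJ fail)
(d) forbidden (parity, ΔS, ΔL fail)
(e) forbidden (ΔS fails)
(f) forbidden (ΔL, ΔJ fail)
(g) forbidden (ΔS, ΔL, ΔJ fail)
Total allowed: 0 of 7.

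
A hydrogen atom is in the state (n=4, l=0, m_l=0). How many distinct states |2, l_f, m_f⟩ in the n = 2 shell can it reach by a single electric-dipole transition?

3

E1 requires Δl = ±1, so l_f ∈ {-1, 1}; with 0 ≤ l_f ≤ n_f−1 = 1, the allowed l_f values are {1}.
For l_f = 1: m_f ∈ {m_i−1, m_i, m_i+1} ∩ [−1, 1] = {-1, 0, 1} → 3 states.
Total: 3.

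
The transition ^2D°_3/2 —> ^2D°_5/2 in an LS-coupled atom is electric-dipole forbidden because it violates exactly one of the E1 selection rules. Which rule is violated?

Initial level: S=1/2, L=2, J=3/2, parity odd. Final level: S=1/2, L=2, J=5/2, parity odd.
Parity must change: odd → odd — ✗.
ΔS = 0: S: 1/2 → 1/2 — ✓.
ΔL = 0, ±1 (not L=0↔0): L: 2 → 2, ΔL = +0 — ✓.
ΔJ = 0, ±1 (not J=0↔0): J: 3/2 → 5/2, ΔJ = +1 — ✓.

parity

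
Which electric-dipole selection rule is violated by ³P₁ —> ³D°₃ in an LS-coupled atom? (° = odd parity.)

the ΔJ = 0, ±1 rule

Reading off the term symbols: S 1→1, L 1→2, J 1→3, parity even→odd.
ΔJ = 0, ±1 (not J=0↔0): J: 1 → 3, ΔJ = +2 — violated.
Parity must change: even → odd — satisfied.
ΔS = 0: S: 1 → 1 — satisfied.
ΔL = 0, ±1 (not L=0↔0): L: 1 → 2, ΔL = +1 — satisfied.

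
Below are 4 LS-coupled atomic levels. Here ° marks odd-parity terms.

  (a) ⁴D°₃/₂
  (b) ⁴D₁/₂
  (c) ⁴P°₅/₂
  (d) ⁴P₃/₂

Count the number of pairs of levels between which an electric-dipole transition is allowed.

(a)–(b): allowed.
(a)–(c): forbidden (parity).
(a)–(d): allowed.
(b)–(c): forbidden (ΔJ).
(b)–(d): forbidden (parity).
(c)–(d): allowed.
Allowed pairs: 3 of 6.

3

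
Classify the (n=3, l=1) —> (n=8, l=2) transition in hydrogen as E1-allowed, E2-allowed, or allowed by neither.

E1

Δl = 2 − 1 = +1; l_i + l_f = 3.
E1 (Δl = ±1): satisfied.
E2 (Δl = 0,±2, l_i+l_f ≥ 2): not satisfied.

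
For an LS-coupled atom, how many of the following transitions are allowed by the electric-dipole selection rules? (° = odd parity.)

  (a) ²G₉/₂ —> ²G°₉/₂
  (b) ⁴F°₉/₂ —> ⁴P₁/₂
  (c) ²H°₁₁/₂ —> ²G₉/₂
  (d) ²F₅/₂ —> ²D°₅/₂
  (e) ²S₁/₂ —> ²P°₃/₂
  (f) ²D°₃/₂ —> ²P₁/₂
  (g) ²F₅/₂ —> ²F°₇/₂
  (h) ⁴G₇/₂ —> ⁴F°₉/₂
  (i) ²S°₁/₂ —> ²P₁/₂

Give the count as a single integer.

(a) allowed
(b) forbidden (ΔL, ΔJ fail)
(c) allowed
(d) allowed
(e) allowed
(f) allowed
(g) allowed
(h) allowed
(i) allowed
Total allowed: 8 of 9.

8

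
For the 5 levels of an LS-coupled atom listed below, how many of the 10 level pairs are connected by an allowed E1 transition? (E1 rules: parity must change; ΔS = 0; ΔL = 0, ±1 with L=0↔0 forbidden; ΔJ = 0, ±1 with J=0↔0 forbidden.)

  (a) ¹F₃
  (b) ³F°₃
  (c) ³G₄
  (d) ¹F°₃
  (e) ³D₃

(a)–(b): forbidden (ΔS).
(a)–(c): forbidden (parity, ΔS).
(a)–(d): allowed.
(a)–(e): forbidden (parity, ΔS).
(b)–(c): allowed.
(b)–(d): forbidden (parity, ΔS).
(b)–(e): allowed.
(c)–(d): forbidden (ΔS).
(c)–(e): forbidden (parity, ΔL).
(d)–(e): forbidden (ΔS).
Allowed pairs: 3 of 10.

3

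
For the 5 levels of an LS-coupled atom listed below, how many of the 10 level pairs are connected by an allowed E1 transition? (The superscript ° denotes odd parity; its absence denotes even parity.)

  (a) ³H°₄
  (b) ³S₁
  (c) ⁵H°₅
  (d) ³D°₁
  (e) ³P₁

(a)–(b): forbidden (ΔL, ΔJ).
(a)–(c): forbidden (parity, ΔS).
(a)–(d): forbidden (parity, ΔL, ΔJ).
(a)–(e): forbidden (ΔL, ΔJ).
(b)–(c): forbidden (ΔS, ΔL, ΔJ).
(b)–(d): forbidden (ΔL).
(b)–(e): forbidden (parity).
(c)–(d): forbidden (parity, ΔS, ΔL, ΔJ).
(c)–(e): forbidden (ΔS, ΔL, ΔJ).
(d)–(e): allowed.
Allowed pairs: 1 of 10.

1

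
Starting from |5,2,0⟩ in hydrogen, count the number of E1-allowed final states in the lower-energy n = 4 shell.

E1 requires Δl = ±1, so l_f ∈ {1, 3}; with 0 ≤ l_f ≤ n_f−1 = 3, the allowed l_f values are {1, 3}.
For l_f = 1: m_f ∈ {m_i−1, m_i, m_i+1} ∩ [−1, 1] = {-1, 0, 1} → 3 states.
For l_f = 3: m_f ∈ {m_i−1, m_i, m_i+1} ∩ [−3, 3] = {-1, 0, 1} → 3 states.
Total: 6.

6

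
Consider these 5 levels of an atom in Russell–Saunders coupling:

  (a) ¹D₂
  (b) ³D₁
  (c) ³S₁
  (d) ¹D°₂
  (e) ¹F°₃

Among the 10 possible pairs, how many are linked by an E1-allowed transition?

(a)–(b): forbidden (parity, ΔS).
(a)–(c): forbidden (parity, ΔS, ΔL).
(a)–(d): allowed.
(a)–(e): allowed.
(b)–(c): forbidden (parity, ΔL).
(b)–(d): forbidden (ΔS).
(b)–(e): forbidden (ΔS, ΔJ).
(c)–(d): forbidden (ΔS, ΔL).
(c)–(e): forbidden (ΔS, ΔL, ΔJ).
(d)–(e): forbidden (parity).
Allowed pairs: 2 of 10.

2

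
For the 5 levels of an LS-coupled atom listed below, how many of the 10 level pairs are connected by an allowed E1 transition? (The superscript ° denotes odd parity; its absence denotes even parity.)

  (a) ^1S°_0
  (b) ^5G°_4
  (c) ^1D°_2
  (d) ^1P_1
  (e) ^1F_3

3

(a)–(b): forbidden (parity, ΔS, ΔL, ΔJ).
(a)–(c): forbidden (parity, ΔL, ΔJ).
(a)–(d): allowed.
(a)–(e): forbidden (ΔL, ΔJ).
(b)–(c): forbidden (parity, ΔS, ΔL, ΔJ).
(b)–(d): forbidden (ΔS, ΔL, ΔJ).
(b)–(e): forbidden (ΔS).
(c)–(d): allowed.
(c)–(e): allowed.
(d)–(e): forbidden (parity, ΔL, ΔJ).
Allowed pairs: 3 of 10.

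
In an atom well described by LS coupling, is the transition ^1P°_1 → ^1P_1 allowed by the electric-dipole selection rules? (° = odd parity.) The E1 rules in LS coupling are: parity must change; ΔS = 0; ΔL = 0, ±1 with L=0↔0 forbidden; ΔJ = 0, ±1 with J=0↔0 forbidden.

allowed

Reading off the term symbols: S 0→0, L 1→1, J 1→1, parity odd→even.
Parity must change: odd → even — satisfied.
ΔS = 0: S: 0 → 0 — satisfied.
ΔL = 0, ±1 (not L=0↔0): L: 1 → 1, ΔL = +0 — satisfied.
ΔJ = 0, ±1 (not J=0↔0): J: 1 → 1, ΔJ = +0 — satisfied.
All four E1 rules are satisfied.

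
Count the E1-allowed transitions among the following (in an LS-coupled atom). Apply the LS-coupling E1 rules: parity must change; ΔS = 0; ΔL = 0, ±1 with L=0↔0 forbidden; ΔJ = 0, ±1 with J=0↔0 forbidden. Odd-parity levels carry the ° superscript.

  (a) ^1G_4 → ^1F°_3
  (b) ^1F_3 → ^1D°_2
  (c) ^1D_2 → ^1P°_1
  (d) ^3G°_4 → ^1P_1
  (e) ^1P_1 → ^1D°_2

4

(a) allowed
(b) allowed
(c) allowed
(d) forbidden (ΔS, ΔL, ΔJ fail)
(e) allowed
Total allowed: 4 of 5.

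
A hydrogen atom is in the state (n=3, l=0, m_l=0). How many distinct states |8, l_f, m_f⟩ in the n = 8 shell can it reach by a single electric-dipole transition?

3

E1 requires Δl = ±1, so l_f ∈ {-1, 1}; with 0 ≤ l_f ≤ n_f−1 = 7, the allowed l_f values are {1}.
For l_f = 1: m_f ∈ {m_i−1, m_i, m_i+1} ∩ [−1, 1] = {-1, 0, 1} → 3 states.
Total: 3.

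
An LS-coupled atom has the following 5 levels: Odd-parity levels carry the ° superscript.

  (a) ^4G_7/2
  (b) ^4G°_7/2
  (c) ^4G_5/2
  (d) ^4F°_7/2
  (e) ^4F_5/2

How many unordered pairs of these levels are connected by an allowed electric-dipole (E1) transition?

6

(a)–(b): allowed.
(a)–(c): forbidden (parity).
(a)–(d): allowed.
(a)–(e): forbidden (parity).
(b)–(c): allowed.
(b)–(d): forbidden (parity).
(b)–(e): allowed.
(c)–(d): allowed.
(c)–(e): forbidden (parity).
(d)–(e): allowed.
Allowed pairs: 6 of 10.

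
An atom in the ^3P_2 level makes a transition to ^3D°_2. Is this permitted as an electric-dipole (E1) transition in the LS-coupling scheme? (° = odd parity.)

Reading off the term symbols: S 1→1, L 1→2, J 2→2, parity even→odd.
ΔJ = 0, ±1 (not J=0↔0): J: 2 → 2, ΔJ = +0 — ok.
ΔS = 0: S: 1 → 1 — ok.
Parity must change: even → odd — ok.
ΔL = 0, ±1 (not L=0↔0): L: 1 → 2, ΔL = +1 — ok.
All four E1 rules are satisfied.

allowed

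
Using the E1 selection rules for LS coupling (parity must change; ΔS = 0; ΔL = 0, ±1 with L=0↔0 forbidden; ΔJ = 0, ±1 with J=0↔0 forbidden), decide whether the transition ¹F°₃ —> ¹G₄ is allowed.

allowed

ΔL = 0, ±1 (not L=0↔0): L: 3 → 4, ΔL = +1 — passes.
ΔS = 0: S: 0 → 0 — passes.
Parity must change: odd → even — passes.
ΔJ = 0, ±1 (not J=0↔0): J: 3 → 4, ΔJ = +1 — passes.
All four E1 rules are satisfied.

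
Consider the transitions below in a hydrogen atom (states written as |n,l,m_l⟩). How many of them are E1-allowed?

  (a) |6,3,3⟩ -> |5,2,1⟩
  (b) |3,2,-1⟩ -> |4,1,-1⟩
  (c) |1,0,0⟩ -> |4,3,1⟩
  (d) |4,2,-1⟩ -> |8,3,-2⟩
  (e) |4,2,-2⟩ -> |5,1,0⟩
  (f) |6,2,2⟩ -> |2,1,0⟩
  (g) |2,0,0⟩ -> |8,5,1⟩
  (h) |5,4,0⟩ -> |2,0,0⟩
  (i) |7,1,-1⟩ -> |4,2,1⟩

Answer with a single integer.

(a) forbidden — Δm_l = -2 (E1 requires Δm_l = 0, ±1)
(b) allowed
(c) forbidden — Δl = +3 (E1 requires Δl = ±1)
(d) allowed
(e) forbidden — Δm_l = +2 (E1 requires Δm_l = 0, ±1)
(f) forbidden — Δm_l = -2 (E1 requires Δm_l = 0, ±1)
(g) forbidden — Δl = +5 (E1 requires Δl = ±1)
(h) forbidden — Δl = -4 (E1 requires Δl = ±1)
(i) forbidden — Δm_l = +2 (E1 requires Δm_l = 0, ±1)
Total allowed: 2 of 9.

2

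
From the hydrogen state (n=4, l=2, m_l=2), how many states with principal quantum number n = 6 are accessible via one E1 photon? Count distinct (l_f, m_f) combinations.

4

E1 requires Δl = ±1, so l_f ∈ {1, 3}; with 0 ≤ l_f ≤ n_f−1 = 5, the allowed l_f values are {1, 3}.
For l_f = 1: m_f ∈ {m_i−1, m_i, m_i+1} ∩ [−1, 1] = {1} → 1 state.
For l_f = 3: m_f ∈ {m_i−1, m_i, m_i+1} ∩ [−3, 3] = {1, 2, 3} → 3 states.
Total: 4.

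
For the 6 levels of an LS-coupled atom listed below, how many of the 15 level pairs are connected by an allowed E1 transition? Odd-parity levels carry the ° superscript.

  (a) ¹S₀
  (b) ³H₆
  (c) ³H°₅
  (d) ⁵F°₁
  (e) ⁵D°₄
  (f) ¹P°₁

2

(a)–(b): forbidden (parity, ΔS, ΔL, ΔJ).
(a)–(c): forbidden (ΔS, ΔL, ΔJ).
(a)–(d): forbidden (ΔS, ΔL).
(a)–(e): forbidden (ΔS, ΔL, ΔJ).
(a)–(f): allowed.
(b)–(c): allowed.
(b)–(d): forbidden (ΔS, ΔL, ΔJ).
(b)–(e): forbidden (ΔS, ΔL, ΔJ).
(b)–(f): forbidden (ΔS, ΔL, ΔJ).
(c)–(d): forbidden (parity, ΔS, ΔL, ΔJ).
(c)–(e): forbidden (parity, ΔS, ΔL).
(c)–(f): forbidden (parity, ΔS, ΔL, ΔJ).
(d)–(e): forbidden (parity, ΔJ).
(d)–(f): forbidden (parity, ΔS, ΔL).
(e)–(f): forbidden (parity, ΔS, ΔJ).
Allowed pairs: 2 of 15.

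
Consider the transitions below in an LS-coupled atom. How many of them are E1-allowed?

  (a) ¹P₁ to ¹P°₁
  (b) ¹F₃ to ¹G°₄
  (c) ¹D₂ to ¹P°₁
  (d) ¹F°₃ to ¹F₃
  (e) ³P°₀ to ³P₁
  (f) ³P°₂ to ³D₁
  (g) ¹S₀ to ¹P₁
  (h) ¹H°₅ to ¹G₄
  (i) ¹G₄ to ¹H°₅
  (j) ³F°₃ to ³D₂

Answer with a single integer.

(a) allowed
(b) allowed
(c) allowed
(d) allowed
(e) allowed
(f) allowed
(g) forbidden (parity fails)
(h) allowed
(i) allowed
(j) allowed
Total allowed: 9 of 10.

9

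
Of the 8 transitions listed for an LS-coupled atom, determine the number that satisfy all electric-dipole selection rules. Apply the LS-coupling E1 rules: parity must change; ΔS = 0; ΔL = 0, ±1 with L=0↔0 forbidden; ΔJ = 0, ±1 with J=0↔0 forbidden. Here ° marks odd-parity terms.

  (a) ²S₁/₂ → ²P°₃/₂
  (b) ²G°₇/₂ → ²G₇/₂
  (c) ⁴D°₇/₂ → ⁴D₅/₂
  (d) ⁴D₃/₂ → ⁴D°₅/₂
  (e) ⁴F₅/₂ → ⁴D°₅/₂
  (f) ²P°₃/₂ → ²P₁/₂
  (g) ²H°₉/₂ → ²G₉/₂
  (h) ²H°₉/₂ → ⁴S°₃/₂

(a) allowed
(b) allowed
(c) allowed
(d) allowed
(e) allowed
(f) allowed
(g) allowed
(h) forbidden (parity, ΔS, ΔL, ΔJ fail)
Total allowed: 7 of 8.

7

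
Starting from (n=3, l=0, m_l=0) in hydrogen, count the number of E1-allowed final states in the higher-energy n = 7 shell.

3

E1 requires Δl = ±1, so l_f ∈ {-1, 1}; with 0 ≤ l_f ≤ n_f−1 = 6, the allowed l_f values are {1}.
For l_f = 1: m_f ∈ {m_i−1, m_i, m_i+1} ∩ [−1, 1] = {-1, 0, 1} → 3 states.
Total: 3.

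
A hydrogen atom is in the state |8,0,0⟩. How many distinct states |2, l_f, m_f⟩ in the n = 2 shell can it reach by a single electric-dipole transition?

3

E1 requires Δl = ±1, so l_f ∈ {-1, 1}; with 0 ≤ l_f ≤ n_f−1 = 1, the allowed l_f values are {1}.
For l_f = 1: m_f ∈ {m_i−1, m_i, m_i+1} ∩ [−1, 1] = {-1, 0, 1} → 3 states.
Total: 3.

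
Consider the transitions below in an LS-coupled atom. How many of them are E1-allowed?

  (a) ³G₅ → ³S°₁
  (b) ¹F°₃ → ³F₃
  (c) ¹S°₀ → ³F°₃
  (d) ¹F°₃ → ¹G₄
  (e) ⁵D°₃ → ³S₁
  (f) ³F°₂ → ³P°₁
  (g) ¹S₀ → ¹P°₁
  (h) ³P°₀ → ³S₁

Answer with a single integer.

3

(a) forbidden (ΔL, ΔJ fail)
(b) forbidden (ΔS fails)
(c) forbidden (parity, ΔS, ΔL, ΔJ fail)
(d) allowed
(e) forbidden (ΔS, ΔL, ΔJ fail)
(f) forbidden (parity, ΔL fail)
(g) allowed
(h) allowed
Total allowed: 3 of 8.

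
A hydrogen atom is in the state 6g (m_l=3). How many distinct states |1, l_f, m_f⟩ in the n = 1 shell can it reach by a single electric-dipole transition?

E1 requires l_f ∈ {3, 5}, but neither lies in [0, 0], so no final state is reachable.
Total: 0.

0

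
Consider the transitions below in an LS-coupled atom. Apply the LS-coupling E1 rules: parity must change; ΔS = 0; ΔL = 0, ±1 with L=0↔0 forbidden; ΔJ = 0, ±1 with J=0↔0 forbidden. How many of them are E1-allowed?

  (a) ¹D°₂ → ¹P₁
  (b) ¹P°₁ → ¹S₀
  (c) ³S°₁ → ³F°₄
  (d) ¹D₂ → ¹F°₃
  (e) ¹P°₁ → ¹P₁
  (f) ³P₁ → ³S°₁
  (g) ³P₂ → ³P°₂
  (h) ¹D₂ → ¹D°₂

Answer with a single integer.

7

(a) allowed
(b) allowed
(c) forbidden (parity, ΔL, ΔJ fail)
(d) allowed
(e) allowed
(f) allowed
(g) allowed
(h) allowed
Total allowed: 7 of 8.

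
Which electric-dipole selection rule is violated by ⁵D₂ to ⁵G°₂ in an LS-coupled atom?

Parity must change: even → odd — passes.
ΔS = 0: S: 2 → 2 — passes.
ΔL = 0, ±1 (not L=0↔0): L: 2 → 4, ΔL = +2 — fails.
ΔJ = 0, ±1 (not J=0↔0): J: 2 → 2, ΔJ = +0 — passes.

the ΔL = 0, ±1 rule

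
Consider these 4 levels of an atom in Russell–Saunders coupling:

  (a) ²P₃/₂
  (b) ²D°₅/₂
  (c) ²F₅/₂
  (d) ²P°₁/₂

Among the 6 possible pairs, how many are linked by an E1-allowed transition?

3

(a)–(b): allowed.
(a)–(c): forbidden (parity, ΔL).
(a)–(d): allowed.
(b)–(c): allowed.
(b)–(d): forbidden (parity, ΔJ).
(c)–(d): forbidden (ΔL, ΔJ).
Allowed pairs: 3 of 6.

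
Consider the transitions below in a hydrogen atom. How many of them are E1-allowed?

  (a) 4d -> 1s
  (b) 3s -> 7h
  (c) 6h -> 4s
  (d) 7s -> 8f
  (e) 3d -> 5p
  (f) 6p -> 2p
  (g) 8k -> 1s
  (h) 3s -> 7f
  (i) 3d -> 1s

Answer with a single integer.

1

(a) forbidden — Δl = -2 (E1 requires Δl = ±1)
(b) forbidden — Δl = +5 (E1 requires Δl = ±1)
(c) forbidden — Δl = -5 (E1 requires Δl = ±1)
(d) forbidden — Δl = +3 (E1 requires Δl = ±1)
(e) allowed
(f) forbidden — Δl = +0 (E1 requires Δl = ±1)
(g) forbidden — Δl = -7 (E1 requires Δl = ±1)
(h) forbidden — Δl = +3 (E1 requires Δl = ±1)
(i) forbidden — Δl = -2 (E1 requires Δl = ±1)
Total allowed: 1 of 9.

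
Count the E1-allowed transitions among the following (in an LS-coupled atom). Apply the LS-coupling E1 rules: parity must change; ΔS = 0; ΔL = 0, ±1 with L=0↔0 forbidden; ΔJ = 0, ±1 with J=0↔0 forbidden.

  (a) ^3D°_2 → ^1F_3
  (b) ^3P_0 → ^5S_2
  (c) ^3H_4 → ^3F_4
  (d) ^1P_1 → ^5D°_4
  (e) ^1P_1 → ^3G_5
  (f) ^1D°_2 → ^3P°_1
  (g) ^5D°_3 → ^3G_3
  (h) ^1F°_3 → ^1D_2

1

(a) forbidden (ΔS fails)
(b) forbidden (parity, ΔS, ΔJ fail)
(c) forbidden (parity, ΔL fail)
(d) forbidden (ΔS, ΔJ fail)
(e) forbidden (parity, ΔS, ΔL, ΔJ fail)
(f) forbidden (parity, ΔS fail)
(g) forbidden (ΔS, ΔL fail)
(h) allowed
Total allowed: 1 of 8.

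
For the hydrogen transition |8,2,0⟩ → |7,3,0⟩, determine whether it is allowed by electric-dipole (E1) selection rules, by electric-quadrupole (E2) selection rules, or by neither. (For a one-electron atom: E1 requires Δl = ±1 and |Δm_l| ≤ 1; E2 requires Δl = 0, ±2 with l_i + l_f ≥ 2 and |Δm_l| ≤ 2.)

Δl = 3 − 2 = +1; l_i + l_f = 5.
Δm_l = +0.
E1 (Δl = ±1, |Δm_l| ≤ 1): satisfied.
E2 (Δl = 0,±2, l_i+l_f ≥ 2, |Δm_l| ≤ 2): not satisfied.

E1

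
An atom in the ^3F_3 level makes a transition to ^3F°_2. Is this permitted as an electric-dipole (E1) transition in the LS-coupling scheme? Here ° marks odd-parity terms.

Reading off the term symbols: S 1→1, L 3→3, J 3→2, parity even→odd.
Parity must change: even → odd — ok.
ΔS = 0: S: 1 → 1 — ok.
ΔL = 0, ±1 (not L=0↔0): L: 3 → 3, ΔL = +0 — ok.
ΔJ = 0, ±1 (not J=0↔0): J: 3 → 2, ΔJ = -1 — ok.
All four E1 rules are satisfied.

allowed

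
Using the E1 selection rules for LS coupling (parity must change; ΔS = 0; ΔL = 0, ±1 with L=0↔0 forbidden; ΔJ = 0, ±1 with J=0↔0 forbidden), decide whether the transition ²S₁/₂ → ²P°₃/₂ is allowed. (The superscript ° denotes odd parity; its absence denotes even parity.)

allowed

Initial level: S=1/2, L=0, J=1/2, parity even. Final level: S=1/2, L=1, J=3/2, parity odd.
ΔJ = 0, ±1 (not J=0↔0): J: 1/2 → 3/2, ΔJ = +1 — passes.
Parity must change: even → odd — passes.
ΔS = 0: S: 1/2 → 1/2 — passes.
ΔL = 0, ±1 (not L=0↔0): L: 0 → 1, ΔL = +1 — passes.
All four E1 rules are satisfied.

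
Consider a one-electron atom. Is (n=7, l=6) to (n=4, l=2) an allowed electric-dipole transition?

Initial l = 6, final l = 2, so Δl = -4. E1 requires Δl = ±1: ✗.
The transition is electric-dipole forbidden.

forbidden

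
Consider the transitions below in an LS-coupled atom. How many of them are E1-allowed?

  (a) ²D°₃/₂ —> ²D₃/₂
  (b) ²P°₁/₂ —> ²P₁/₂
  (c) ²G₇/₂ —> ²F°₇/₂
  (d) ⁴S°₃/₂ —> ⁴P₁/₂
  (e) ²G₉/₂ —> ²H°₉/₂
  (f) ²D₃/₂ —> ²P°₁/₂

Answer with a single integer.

6

(a) allowed
(b) allowed
(c) allowed
(d) allowed
(e) allowed
(f) allowed
Total allowed: 6 of 6.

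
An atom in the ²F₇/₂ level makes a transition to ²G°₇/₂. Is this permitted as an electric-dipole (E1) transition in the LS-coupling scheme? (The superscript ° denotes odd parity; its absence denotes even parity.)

Parity must change: even → odd — passes.
ΔS = 0: S: 1/2 → 1/2 — passes.
ΔL = 0, ±1 (not L=0↔0): L: 3 → 4, ΔL = +1 — passes.
ΔJ = 0, ±1 (not J=0↔0): J: 7/2 → 7/2, ΔJ = +0 — passes.
All four E1 rules are satisfied.

allowed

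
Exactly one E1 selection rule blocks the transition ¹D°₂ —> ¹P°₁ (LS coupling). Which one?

Reading off the term symbols: S 0→0, L 2→1, J 2→1, parity odd→odd.
Parity must change: odd → odd — violated.
ΔS = 0: S: 0 → 0 — satisfied.
ΔL = 0, ±1 (not L=0↔0): L: 2 → 1, ΔL = -1 — satisfied.
ΔJ = 0, ±1 (not J=0↔0): J: 2 → 1, ΔJ = -1 — satisfied.

parity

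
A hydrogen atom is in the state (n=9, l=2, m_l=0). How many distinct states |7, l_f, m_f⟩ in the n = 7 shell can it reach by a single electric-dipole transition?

6

E1 requires Δl = ±1, so l_f ∈ {1, 3}; with 0 ≤ l_f ≤ n_f−1 = 6, the allowed l_f values are {1, 3}.
For l_f = 1: m_f ∈ {m_i−1, m_i, m_i+1} ∩ [−1, 1] = {-1, 0, 1} → 3 states.
For l_f = 3: m_f ∈ {m_i−1, m_i, m_i+1} ∩ [−3, 3] = {-1, 0, 1} → 3 states.
Total: 6.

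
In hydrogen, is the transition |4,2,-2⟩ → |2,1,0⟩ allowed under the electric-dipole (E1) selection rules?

forbidden

Δl = 1 − 2 = -1; the E1 rule Δl = ±1 is ok.
Δm_l = 0 − (-2) = +2. E1 requires Δm_l = 0, ±1: fails.
The transition is electric-dipole forbidden.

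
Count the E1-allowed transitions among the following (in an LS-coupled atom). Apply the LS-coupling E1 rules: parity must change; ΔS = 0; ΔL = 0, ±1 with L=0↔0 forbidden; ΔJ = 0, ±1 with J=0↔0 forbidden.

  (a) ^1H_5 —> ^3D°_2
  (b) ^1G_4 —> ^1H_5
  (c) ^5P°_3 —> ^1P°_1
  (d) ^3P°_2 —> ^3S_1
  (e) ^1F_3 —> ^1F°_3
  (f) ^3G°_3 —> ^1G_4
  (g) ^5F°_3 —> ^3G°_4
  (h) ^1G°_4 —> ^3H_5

2

(a) forbidden (ΔS, ΔL, ΔJ fail)
(b) forbidden (parity fails)
(c) forbidden (parity, ΔS, ΔJ fail)
(d) allowed
(e) allowed
(f) forbidden (ΔS fails)
(g) forbidden (parity, ΔS fail)
(h) forbidden (ΔS fails)
Total allowed: 2 of 8.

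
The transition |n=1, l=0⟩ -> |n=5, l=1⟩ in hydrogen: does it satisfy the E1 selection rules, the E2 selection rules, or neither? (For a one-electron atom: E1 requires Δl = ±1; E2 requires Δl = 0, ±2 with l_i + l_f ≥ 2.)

Δl = 1 − 0 = +1; l_i + l_f = 1.
E1 (Δl = ±1): satisfied.
E2 (Δl = 0,±2, l_i+l_f ≥ 2): not satisfied.

E1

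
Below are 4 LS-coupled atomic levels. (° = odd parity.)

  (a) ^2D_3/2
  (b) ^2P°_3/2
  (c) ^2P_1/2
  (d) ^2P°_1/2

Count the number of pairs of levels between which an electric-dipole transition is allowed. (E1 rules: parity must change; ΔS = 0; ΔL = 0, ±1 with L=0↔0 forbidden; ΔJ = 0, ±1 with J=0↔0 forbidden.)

4

(a)–(b): allowed.
(a)–(c): forbidden (parity).
(a)–(d): allowed.
(b)–(c): allowed.
(b)–(d): forbidden (parity).
(c)–(d): allowed.
Allowed pairs: 4 of 6.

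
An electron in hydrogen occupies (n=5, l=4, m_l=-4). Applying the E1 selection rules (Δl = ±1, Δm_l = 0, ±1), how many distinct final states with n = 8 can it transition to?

E1 requires Δl = ±1, so l_f ∈ {3, 5}; with 0 ≤ l_f ≤ n_f−1 = 7, the allowed l_f values are {3, 5}.
For l_f = 3: m_f ∈ {m_i−1, m_i, m_i+1} ∩ [−3, 3] = {-3} → 1 state.
For l_f = 5: m_f ∈ {m_i−1, m_i, m_i+1} ∩ [−5, 5] = {-5, -4, -3} → 3 states.
Total: 4.

4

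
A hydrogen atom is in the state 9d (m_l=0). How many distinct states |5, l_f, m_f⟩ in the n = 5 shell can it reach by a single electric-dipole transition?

6

E1 requires Δl = ±1, so l_f ∈ {1, 3}; with 0 ≤ l_f ≤ n_f−1 = 4, the allowed l_f values are {1, 3}.
For l_f = 1: m_f ∈ {m_i−1, m_i, m_i+1} ∩ [−1, 1] = {-1, 0, 1} → 3 states.
For l_f = 3: m_f ∈ {m_i−1, m_i, m_i+1} ∩ [−3, 3] = {-1, 0, 1} → 3 states.
Total: 6.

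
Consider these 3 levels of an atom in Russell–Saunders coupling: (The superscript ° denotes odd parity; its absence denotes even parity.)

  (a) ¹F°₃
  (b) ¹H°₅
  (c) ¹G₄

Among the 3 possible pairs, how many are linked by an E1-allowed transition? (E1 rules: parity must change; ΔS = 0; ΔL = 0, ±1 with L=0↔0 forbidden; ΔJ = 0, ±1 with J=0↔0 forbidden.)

2

(a)–(b): forbidden (parity, ΔL, ΔJ).
(a)–(c): allowed.
(b)–(c): allowed.
Allowed pairs: 2 of 3.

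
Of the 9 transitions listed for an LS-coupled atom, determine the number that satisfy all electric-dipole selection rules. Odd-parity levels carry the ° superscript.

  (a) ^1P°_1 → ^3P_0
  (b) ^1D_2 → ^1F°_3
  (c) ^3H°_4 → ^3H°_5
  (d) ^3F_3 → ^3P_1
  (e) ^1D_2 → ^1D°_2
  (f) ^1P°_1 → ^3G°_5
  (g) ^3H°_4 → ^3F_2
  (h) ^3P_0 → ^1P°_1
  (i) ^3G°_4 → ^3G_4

3

(a) forbidden (ΔS fails)
(b) allowed
(c) forbidden (parity fails)
(d) forbidden (parity, ΔL, ΔJ fail)
(e) allowed
(f) forbidden (parity, ΔS, ΔL, ΔJ fail)
(g) forbidden (ΔL, ΔJ fail)
(h) forbidden (ΔS fails)
(i) allowed
Total allowed: 3 of 9.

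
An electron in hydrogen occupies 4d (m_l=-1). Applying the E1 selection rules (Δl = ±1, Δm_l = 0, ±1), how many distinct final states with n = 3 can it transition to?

2

E1 requires Δl = ±1, so l_f ∈ {1, 3}; with 0 ≤ l_f ≤ n_f−1 = 2, the allowed l_f values are {1}.
For l_f = 1: m_f ∈ {m_i−1, m_i, m_i+1} ∩ [−1, 1] = {-1, 0} → 2 states.
Total: 2.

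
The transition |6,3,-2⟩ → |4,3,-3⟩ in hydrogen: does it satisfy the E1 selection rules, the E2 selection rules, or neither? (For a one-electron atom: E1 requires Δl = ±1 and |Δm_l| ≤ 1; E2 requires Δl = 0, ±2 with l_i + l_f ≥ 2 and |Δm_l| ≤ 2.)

E2

Δl = 3 − 3 = +0; l_i + l_f = 6.
Δm_l = -1.
E1 (Δl = ±1, |Δm_l| ≤ 1): not satisfied.
E2 (Δl = 0,±2, l_i+l_f ≥ 2, |Δm_l| ≤ 2): satisfied.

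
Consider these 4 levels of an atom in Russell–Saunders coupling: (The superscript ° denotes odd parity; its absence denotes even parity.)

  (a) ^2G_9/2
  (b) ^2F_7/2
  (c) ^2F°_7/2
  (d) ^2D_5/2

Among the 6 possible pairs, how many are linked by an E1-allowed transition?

(a)–(b): forbidden (parity).
(a)–(c): allowed.
(a)–(d): forbidden (parity, ΔL, ΔJ).
(b)–(c): allowed.
(b)–(d): forbidden (parity).
(c)–(d): allowed.
Allowed pairs: 3 of 6.

3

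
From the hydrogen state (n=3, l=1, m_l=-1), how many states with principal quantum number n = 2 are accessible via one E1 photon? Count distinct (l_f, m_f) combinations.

E1 requires Δl = ±1, so l_f ∈ {0, 2}; with 0 ≤ l_f ≤ n_f−1 = 1, the allowed l_f values are {0}.
For l_f = 0: m_f ∈ {m_i−1, m_i, m_i+1} ∩ [−0, 0] = {0} → 1 state.
Total: 1.

1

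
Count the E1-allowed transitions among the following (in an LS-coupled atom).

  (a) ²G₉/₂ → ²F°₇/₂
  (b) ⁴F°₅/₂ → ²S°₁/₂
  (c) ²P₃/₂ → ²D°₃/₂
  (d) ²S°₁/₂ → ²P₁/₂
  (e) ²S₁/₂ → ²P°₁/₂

4

(a) allowed
(b) forbidden (parity, ΔS, ΔL, ΔJ fail)
(c) allowed
(d) allowed
(e) allowed
Total allowed: 4 of 5.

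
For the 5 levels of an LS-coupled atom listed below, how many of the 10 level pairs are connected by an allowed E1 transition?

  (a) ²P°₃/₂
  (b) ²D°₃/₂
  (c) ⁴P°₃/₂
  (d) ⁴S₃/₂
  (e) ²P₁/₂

(a)–(b): forbidden (parity).
(a)–(c): forbidden (parity, ΔS).
(a)–(d): forbidden (ΔS).
(a)–(e): allowed.
(b)–(c): forbidden (parity, ΔS).
(b)–(d): forbidden (ΔS, ΔL).
(b)–(e): allowed.
(c)–(d): allowed.
(c)–(e): forbidden (ΔS).
(d)–(e): forbidden (parity, ΔS).
Allowed pairs: 3 of 10.

3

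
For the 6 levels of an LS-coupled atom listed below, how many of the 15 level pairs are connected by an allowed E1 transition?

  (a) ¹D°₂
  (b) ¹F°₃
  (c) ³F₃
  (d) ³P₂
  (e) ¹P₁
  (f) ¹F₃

(a)–(b): forbidden (parity).
(a)–(c): forbidden (ΔS).
(a)–(d): forbidden (ΔS).
(a)–(e): allowed.
(a)–(f): allowed.
(b)–(c): forbidden (ΔS).
(b)–(d): forbidden (ΔS, ΔL).
(b)–(e): forbidden (ΔL, ΔJ).
(b)–(f): allowed.
(c)–(d): forbidden (parity, ΔL).
(c)–(e): forbidden (parity, ΔS, ΔL, ΔJ).
(c)–(f): forbidden (parity, ΔS).
(d)–(e): forbidden (parity, ΔS).
(d)–(f): forbidden (parity, ΔS, ΔL).
(e)–(f): forbidden (parity, ΔL, ΔJ).
Allowed pairs: 3 of 15.

3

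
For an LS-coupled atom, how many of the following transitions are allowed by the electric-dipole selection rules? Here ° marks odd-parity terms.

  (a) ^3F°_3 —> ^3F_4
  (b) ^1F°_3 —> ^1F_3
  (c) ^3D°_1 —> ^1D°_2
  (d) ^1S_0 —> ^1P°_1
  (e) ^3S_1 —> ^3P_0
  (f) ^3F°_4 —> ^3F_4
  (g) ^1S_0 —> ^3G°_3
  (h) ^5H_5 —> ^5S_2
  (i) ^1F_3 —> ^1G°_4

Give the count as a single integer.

5

(a) allowed
(b) allowed
(c) forbidden (parity, ΔS fail)
(d) allowed
(e) forbidden (parity fails)
(f) allowed
(g) forbidden (ΔS, ΔL, ΔJ fail)
(h) forbidden (parity, ΔL, ΔJ fail)
(i) allowed
Total allowed: 5 of 9.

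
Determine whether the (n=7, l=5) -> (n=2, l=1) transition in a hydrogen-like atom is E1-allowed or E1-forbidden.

Δl = 1 − 5 = -4; the E1 rule Δl = ±1 is ✗.
The transition is electric-dipole forbidden.

forbidden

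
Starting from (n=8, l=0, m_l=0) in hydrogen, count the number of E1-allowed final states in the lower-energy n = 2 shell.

E1 requires Δl = ±1, so l_f ∈ {-1, 1}; with 0 ≤ l_f ≤ n_f−1 = 1, the allowed l_f values are {1}.
For l_f = 1: m_f ∈ {m_i−1, m_i, m_i+1} ∩ [−1, 1] = {-1, 0, 1} → 3 states.
Total: 3.

3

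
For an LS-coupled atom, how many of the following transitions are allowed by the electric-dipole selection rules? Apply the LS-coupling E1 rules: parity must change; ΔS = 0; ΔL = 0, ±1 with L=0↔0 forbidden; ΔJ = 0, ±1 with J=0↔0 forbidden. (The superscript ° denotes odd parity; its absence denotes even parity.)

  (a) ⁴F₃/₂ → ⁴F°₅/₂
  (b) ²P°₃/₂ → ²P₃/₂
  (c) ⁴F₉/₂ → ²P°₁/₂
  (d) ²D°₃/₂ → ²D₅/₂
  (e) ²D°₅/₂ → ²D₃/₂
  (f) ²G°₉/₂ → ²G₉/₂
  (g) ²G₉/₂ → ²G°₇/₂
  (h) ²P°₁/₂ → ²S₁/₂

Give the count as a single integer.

(a) allowed
(b) allowed
(c) forbidden (ΔS, ΔL, ΔJ fail)
(d) allowed
(e) allowed
(f) allowed
(g) allowed
(h) allowed
Total allowed: 7 of 8.

7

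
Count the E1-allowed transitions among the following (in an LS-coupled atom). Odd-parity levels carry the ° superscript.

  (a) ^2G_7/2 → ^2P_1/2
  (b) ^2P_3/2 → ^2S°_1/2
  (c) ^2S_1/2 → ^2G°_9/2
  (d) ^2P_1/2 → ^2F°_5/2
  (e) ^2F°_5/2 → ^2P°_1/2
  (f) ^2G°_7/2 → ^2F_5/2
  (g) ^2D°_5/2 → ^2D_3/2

(a) forbidden (parity, ΔL, ΔJ fail)
(b) allowed
(c) forbidden (ΔL, ΔJ fail)
(d) forbidden (ΔL, ΔJ fail)
(e) forbidden (parity, ΔL, ΔJ fail)
(f) allowed
(g) allowed
Total allowed: 3 of 7.

3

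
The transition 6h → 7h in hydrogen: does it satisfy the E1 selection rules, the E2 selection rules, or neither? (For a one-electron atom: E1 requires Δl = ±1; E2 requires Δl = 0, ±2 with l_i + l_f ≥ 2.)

Δl = 5 − 5 = +0; l_i + l_f = 10.
E1 (Δl = ±1): not satisfied.
E2 (Δl = 0,±2, l_i+l_f ≥ 2): satisfied.

E2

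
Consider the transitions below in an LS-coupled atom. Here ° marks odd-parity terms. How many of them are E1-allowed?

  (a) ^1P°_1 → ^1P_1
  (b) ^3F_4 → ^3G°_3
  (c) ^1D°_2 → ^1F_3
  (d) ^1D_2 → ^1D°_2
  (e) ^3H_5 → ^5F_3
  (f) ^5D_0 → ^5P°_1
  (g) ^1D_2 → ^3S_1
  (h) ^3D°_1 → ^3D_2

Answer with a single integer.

6

(a) allowed
(b) allowed
(c) allowed
(d) allowed
(e) forbidden (parity, ΔS, ΔL, ΔJ fail)
(f) allowed
(g) forbidden (parity, ΔS, ΔL fail)
(h) allowed
Total allowed: 6 of 8.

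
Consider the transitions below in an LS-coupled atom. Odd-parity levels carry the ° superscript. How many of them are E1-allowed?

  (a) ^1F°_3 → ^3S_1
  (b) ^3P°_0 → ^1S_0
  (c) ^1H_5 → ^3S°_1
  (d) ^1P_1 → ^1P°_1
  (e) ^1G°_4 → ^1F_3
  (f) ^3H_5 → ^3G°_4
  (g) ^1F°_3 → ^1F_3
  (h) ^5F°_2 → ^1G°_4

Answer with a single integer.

4

(a) forbidden (ΔS, ΔL, ΔJ fail)
(b) forbidden (ΔS, ΔJ fail)
(c) forbidden (ΔS, ΔL, ΔJ fail)
(d) allowed
(e) allowed
(f) allowed
(g) allowed
(h) forbidden (parity, ΔS, ΔJ fail)
Total allowed: 4 of 8.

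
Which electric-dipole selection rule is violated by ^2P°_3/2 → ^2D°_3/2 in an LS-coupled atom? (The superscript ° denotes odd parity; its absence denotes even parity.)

parity

Parity must change: odd → odd — fails.
ΔS = 0: S: 1/2 → 1/2 — ok.
ΔL = 0, ±1 (not L=0↔0): L: 1 → 2, ΔL = +1 — ok.
ΔJ = 0, ±1 (not J=0↔0): J: 3/2 → 3/2, ΔJ = +0 — ok.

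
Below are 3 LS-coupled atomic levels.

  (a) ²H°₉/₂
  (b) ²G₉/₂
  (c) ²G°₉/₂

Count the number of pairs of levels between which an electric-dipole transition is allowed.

2

(a)–(b): allowed.
(a)–(c): forbidden (parity).
(b)–(c): allowed.
Allowed pairs: 2 of 3.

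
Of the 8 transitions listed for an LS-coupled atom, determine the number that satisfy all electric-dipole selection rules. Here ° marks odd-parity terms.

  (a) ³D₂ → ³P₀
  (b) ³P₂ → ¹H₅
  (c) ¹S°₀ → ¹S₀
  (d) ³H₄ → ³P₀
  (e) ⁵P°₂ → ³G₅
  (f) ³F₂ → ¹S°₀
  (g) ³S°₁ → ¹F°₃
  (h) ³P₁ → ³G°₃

(a) forbidden (parity, ΔJ fail)
(b) forbidden (parity, ΔS, ΔL, ΔJ fail)
(c) forbidden (ΔL, ΔJ fail)
(d) forbidden (parity, ΔL, ΔJ fail)
(e) forbidden (ΔS, ΔL, ΔJ fail)
(f) forbidden (ΔS, ΔL, ΔJ fail)
(g) forbidden (parity, ΔS, ΔL, ΔJ fail)
(h) forbidden (ΔL, ΔJ fail)
Total allowed: 0 of 8.

0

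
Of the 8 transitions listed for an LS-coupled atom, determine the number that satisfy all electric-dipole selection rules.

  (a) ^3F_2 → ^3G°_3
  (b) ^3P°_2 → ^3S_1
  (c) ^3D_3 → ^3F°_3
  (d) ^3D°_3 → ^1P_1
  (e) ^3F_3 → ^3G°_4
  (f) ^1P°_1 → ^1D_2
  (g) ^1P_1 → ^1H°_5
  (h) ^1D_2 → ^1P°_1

6

(a) allowed
(b) allowed
(c) allowed
(d) forbidden (ΔS, ΔJ fail)
(e) allowed
(f) allowed
(g) forbidden (ΔL, ΔJ fail)
(h) allowed
Total allowed: 6 of 8.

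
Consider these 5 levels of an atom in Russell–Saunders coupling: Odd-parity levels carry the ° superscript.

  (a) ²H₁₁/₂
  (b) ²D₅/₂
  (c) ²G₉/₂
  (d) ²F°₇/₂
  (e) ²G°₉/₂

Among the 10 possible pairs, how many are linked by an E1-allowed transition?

4

(a)–(b): forbidden (parity, ΔL, ΔJ).
(a)–(c): forbidden (parity).
(a)–(d): forbidden (ΔL, ΔJ).
(a)–(e): allowed.
(b)–(c): forbidden (parity, ΔL, ΔJ).
(b)–(d): allowed.
(b)–(e): forbidden (ΔL, ΔJ).
(c)–(d): allowed.
(c)–(e): allowed.
(d)–(e): forbidden (parity).
Allowed pairs: 4 of 10.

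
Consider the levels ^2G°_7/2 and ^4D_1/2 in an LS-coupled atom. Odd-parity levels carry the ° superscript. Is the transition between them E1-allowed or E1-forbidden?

Initial level: S=1/2, L=4, J=7/2, parity odd. Final level: S=3/2, L=2, J=1/2, parity even.
Parity must change: odd → even — satisfied.
ΔS = 0: S: 1/2 → 3/2 — violated.
ΔL = 0, ±1 (not L=0↔0): L: 4 → 2, ΔL = -2 — violated.
ΔJ = 0, ±1 (not J=0↔0): J: 7/2 → 1/2, ΔJ = -3 — violated.
Rule(s) violated: ΔS, ΔL, ΔJ.

forbidden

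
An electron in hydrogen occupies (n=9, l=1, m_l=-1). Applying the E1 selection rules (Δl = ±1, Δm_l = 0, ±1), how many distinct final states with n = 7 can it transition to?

4

E1 requires Δl = ±1, so l_f ∈ {0, 2}; with 0 ≤ l_f ≤ n_f−1 = 6, the allowed l_f values are {0, 2}.
For l_f = 0: m_f ∈ {m_i−1, m_i, m_i+1} ∩ [−0, 0] = {0} → 1 state.
For l_f = 2: m_f ∈ {m_i−1, m_i, m_i+1} ∩ [−2, 2] = {-2, -1, 0} → 3 states.
Total: 4.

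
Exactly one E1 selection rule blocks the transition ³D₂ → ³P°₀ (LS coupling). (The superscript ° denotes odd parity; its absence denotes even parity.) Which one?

Initial level: S=1, L=2, J=2, parity even. Final level: S=1, L=1, J=0, parity odd.
ΔL = 0, ±1 (not L=0↔0): L: 2 → 1, ΔL = -1 — ok.
ΔS = 0: S: 1 → 1 — ok.
ΔJ = 0, ±1 (not J=0↔0): J: 2 → 0, ΔJ = -2 — fails.
Parity must change: even → odd — ok.

the ΔJ = 0, ±1 rule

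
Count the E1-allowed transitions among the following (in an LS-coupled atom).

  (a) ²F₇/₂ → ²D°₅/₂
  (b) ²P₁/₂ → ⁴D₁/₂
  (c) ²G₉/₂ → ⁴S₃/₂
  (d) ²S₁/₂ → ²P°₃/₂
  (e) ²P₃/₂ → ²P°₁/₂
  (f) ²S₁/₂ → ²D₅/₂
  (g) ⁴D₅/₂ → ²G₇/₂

3

(a) allowed
(b) forbidden (parity, ΔS fail)
(c) forbidden (parity, ΔS, ΔL, ΔJ fail)
(d) allowed
(e) allowed
(f) forbidden (parity, ΔL, ΔJ fail)
(g) forbidden (parity, ΔS, ΔL fail)
Total allowed: 3 of 7.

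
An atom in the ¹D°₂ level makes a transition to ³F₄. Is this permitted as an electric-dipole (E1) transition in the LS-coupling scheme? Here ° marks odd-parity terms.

forbidden

Parity must change: odd → even — ✓.
ΔS = 0: S: 0 → 1 — ✗.
ΔL = 0, ±1 (not L=0↔0): L: 2 → 3, ΔL = +1 — ✓.
ΔJ = 0, ±1 (not J=0↔0): J: 2 → 4, ΔJ = +2 — ✗.
Rule(s) violated: ΔS, ΔJ.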